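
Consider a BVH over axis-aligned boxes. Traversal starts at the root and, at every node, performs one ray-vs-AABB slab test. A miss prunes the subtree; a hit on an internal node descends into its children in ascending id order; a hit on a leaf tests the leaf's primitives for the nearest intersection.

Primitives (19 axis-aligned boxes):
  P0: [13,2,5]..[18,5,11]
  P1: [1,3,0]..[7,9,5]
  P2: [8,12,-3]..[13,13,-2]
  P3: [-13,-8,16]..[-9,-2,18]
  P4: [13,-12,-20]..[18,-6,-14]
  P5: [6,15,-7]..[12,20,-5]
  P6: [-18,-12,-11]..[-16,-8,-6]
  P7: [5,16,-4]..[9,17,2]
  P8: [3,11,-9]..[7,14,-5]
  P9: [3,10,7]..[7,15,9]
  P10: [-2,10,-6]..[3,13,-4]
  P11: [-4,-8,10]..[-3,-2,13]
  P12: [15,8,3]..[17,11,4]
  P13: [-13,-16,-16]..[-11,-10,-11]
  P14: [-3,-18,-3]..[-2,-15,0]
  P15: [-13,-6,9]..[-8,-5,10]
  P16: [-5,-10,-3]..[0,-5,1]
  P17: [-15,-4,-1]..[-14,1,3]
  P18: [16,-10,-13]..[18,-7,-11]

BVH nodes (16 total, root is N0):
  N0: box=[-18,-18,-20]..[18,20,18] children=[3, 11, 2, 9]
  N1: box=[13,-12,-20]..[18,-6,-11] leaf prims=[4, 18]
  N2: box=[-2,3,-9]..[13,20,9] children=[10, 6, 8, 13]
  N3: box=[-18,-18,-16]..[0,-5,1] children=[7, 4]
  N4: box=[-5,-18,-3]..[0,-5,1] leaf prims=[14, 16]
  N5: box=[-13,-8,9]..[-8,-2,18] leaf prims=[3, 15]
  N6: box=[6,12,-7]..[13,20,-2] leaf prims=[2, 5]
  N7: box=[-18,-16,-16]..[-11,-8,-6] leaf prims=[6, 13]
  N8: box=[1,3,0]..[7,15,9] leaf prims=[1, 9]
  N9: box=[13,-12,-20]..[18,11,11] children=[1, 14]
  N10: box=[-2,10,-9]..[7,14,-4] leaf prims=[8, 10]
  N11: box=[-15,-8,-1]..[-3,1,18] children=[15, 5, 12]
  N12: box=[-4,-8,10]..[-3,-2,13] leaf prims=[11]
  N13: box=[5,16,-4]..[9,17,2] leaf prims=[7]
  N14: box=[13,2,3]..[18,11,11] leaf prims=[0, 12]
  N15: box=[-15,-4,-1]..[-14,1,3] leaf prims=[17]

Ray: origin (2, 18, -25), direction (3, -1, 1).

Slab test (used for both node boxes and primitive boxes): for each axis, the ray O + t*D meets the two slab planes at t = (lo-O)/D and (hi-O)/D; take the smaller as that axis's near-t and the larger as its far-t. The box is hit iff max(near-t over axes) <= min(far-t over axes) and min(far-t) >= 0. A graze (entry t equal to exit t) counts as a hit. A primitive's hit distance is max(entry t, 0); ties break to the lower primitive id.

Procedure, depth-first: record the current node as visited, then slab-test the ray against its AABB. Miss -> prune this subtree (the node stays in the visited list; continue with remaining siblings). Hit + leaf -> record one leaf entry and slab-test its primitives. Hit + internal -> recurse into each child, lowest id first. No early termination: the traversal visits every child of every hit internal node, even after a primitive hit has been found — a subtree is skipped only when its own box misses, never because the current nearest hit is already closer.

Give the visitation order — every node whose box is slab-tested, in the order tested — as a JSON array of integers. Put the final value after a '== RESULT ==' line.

Traverse from the root:
N0 x:[-20/3,16/3] y:[-2,36] z:[5,43] -> hit [5,16/3], descend [2, 3, 9, 11]
  N2 x:[-4/3,11/3] y:[-2,15] z:[16,34] -> miss, prune
  N3 x:[-20/3,-2/3] y:[23,36] z:[9,26] -> miss, prune
  N9 x:[11/3,16/3] y:[7,30] z:[5,36] -> miss, prune
  N11 x:[-17/3,-5/3] y:[17,26] z:[24,43] -> miss, prune

Summary -> nodes [0, 2, 3, 9, 11]; box-tests=5; leaf-entries=0; first=miss

== RESULT ==
[0, 2, 3, 9, 11]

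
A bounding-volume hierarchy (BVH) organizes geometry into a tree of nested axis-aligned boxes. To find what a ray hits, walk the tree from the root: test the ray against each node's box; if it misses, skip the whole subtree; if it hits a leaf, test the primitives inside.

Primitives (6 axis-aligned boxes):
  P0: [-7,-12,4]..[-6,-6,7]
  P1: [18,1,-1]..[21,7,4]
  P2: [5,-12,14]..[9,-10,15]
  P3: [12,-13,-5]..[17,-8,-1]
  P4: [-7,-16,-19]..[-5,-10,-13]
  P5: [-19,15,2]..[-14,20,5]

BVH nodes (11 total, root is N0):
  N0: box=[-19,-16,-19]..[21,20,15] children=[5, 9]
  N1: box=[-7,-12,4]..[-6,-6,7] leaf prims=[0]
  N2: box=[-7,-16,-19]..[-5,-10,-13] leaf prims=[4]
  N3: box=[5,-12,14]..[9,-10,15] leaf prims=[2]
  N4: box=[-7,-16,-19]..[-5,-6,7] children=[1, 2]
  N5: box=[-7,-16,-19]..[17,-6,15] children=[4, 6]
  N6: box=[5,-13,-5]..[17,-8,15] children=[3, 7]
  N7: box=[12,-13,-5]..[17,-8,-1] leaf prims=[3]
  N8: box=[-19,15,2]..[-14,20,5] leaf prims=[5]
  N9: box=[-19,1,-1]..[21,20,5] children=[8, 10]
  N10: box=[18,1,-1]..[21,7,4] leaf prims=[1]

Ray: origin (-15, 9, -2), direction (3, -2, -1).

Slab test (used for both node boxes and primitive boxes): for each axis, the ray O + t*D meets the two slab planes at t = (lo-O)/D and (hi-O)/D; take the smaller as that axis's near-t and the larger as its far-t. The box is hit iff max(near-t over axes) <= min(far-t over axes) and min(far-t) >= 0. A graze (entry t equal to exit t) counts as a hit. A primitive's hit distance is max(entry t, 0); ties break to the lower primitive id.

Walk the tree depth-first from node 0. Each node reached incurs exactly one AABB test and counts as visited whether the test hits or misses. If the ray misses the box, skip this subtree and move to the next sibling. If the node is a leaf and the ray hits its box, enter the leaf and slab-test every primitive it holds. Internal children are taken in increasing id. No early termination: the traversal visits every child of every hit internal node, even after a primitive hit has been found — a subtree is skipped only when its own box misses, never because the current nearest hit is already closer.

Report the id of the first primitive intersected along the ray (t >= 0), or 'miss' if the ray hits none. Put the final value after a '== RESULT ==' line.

Walk:
N0 x:[-4/3,12] y:[-11/2,25/2] z:[-17,17] -> hit [-4/3,12], descend [5, 9]
  N5 x:[8/3,32/3] y:[15/2,25/2] z:[-17,17] -> hit [15/2,32/3], descend [4, 6]
    N4 x:[8/3,10/3] y:[15/2,25/2] z:[-9,17] -> miss, prune
    N6 x:[20/3,32/3] y:[17/2,11] z:[-17,3] -> miss, prune
  N9 x:[-4/3,12] y:[-11/2,4] z:[-7,-1] -> miss, prune

Visited [0, 5, 4, 6, 9]. Tests: 5 box, 0 leaf. Nearest: miss.

== RESULT ==
miss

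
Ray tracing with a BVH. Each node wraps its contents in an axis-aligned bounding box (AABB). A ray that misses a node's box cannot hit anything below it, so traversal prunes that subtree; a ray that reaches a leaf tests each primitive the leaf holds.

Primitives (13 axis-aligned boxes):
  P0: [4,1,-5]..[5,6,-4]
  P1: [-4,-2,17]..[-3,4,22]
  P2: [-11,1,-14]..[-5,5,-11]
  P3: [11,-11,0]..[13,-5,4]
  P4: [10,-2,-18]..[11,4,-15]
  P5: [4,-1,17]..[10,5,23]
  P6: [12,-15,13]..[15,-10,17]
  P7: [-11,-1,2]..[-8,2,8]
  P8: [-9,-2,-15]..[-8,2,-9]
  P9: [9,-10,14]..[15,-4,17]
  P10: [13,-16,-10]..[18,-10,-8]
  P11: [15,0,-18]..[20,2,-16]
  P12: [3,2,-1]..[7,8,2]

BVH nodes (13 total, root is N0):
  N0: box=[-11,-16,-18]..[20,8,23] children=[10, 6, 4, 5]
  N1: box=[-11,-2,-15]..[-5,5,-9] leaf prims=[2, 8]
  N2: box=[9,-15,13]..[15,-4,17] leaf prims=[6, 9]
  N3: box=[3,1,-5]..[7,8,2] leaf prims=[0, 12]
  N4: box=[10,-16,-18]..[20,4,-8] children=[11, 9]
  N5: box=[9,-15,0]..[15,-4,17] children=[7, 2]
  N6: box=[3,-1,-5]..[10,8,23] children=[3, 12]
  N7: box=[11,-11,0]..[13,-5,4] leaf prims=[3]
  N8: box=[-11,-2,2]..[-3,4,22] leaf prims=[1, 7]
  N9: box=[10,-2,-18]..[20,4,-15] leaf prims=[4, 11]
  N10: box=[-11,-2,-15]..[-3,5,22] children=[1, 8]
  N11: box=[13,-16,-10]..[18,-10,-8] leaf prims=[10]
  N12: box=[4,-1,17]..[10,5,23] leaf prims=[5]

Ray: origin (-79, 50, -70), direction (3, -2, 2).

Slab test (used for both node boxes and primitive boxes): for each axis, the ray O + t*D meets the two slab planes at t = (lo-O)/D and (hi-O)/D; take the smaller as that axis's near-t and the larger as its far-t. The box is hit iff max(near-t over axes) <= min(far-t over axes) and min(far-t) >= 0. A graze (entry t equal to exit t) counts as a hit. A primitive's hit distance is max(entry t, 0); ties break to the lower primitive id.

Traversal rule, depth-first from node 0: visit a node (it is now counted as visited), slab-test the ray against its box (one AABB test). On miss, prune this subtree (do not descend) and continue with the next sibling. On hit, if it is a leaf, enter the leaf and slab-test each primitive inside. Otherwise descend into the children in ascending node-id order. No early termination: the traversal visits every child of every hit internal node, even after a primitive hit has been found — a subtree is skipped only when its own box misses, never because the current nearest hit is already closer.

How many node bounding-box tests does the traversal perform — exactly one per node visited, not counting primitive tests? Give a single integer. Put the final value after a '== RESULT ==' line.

Walk:
N0 x:[68/3,33] y:[21,33] z:[26,93/2] -> hit [26,33], descend [4, 5, 6, 10]
  N4 x:[89/3,33] y:[23,33] z:[26,31] -> hit [89/3,31], descend [9, 11]
    N9 x:[89/3,33] y:[23,26] z:[26,55/2] -> miss, prune
    N11 x:[92/3,97/3] y:[30,33] z:[30,31] -> hit [92/3,31] leaf, test {P10@t=92/3}
  N5 x:[88/3,94/3] y:[27,65/2] z:[35,87/2] -> miss, prune
  N6 x:[82/3,89/3] y:[21,51/2] z:[65/2,93/2] -> miss, prune
  N10 x:[68/3,76/3] y:[45/2,26] z:[55/2,46] -> miss, prune

Visited [0, 4, 9, 11, 5, 6, 10]. Tests: 7 box, 1 leaf. Nearest: P10.

== RESULT ==
7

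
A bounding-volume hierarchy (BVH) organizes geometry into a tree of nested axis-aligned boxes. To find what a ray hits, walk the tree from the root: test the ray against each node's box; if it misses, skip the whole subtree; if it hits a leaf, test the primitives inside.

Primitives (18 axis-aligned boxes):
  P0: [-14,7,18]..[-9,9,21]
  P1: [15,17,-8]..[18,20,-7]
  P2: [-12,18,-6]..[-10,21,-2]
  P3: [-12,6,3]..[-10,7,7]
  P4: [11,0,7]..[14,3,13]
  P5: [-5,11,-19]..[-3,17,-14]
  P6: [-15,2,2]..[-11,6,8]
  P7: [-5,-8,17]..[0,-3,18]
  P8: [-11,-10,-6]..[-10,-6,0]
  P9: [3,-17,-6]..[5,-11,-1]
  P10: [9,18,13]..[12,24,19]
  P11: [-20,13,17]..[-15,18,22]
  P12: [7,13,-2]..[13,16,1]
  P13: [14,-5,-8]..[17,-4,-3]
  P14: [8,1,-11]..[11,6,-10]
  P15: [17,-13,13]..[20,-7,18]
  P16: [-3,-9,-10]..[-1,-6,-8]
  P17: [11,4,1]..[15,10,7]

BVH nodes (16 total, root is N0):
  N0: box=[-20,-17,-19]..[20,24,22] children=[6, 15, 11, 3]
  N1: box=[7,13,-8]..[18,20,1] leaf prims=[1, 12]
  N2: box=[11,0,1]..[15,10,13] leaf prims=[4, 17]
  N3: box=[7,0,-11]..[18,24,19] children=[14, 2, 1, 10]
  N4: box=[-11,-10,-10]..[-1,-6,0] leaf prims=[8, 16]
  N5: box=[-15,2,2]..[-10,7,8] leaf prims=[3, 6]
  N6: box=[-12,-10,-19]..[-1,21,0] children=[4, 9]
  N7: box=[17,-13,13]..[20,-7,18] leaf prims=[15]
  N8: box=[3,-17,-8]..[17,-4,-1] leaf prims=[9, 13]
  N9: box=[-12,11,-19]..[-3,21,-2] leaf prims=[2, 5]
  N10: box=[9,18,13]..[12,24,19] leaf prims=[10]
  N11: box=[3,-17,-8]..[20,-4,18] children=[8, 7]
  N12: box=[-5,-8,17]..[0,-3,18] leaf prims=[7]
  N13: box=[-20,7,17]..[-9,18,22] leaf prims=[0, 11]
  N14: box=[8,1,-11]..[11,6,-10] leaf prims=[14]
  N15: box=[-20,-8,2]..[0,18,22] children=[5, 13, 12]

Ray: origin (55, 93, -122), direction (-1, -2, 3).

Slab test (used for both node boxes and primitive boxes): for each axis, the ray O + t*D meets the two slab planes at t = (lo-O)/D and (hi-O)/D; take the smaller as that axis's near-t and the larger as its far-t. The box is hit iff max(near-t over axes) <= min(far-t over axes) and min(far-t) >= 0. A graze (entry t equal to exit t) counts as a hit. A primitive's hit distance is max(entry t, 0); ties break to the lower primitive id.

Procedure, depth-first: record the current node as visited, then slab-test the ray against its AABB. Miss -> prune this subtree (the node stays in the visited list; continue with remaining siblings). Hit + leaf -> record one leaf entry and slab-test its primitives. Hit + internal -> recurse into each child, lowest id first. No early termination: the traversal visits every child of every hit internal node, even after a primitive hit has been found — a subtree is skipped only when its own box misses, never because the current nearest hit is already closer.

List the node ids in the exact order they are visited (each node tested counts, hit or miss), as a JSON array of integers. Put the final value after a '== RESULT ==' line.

Walk:
N0 x:[35,75] y:[69/2,55] z:[103/3,48] -> hit [35,48], descend [3, 6, 11, 15]
  N3 x:[37,48] y:[69/2,93/2] z:[37,47] -> hit [37,93/2], descend [1, 2, 10, 14]
    N1 x:[37,48] y:[73/2,40] z:[38,41] -> hit [38,40] leaf, test {P1@t=38, P12(miss)}
    N2 x:[40,44] y:[83/2,93/2] z:[41,45] -> hit [83/2,44] leaf, test {P4(miss), P17@t=83/2}
    N10 x:[43,46] y:[69/2,75/2] z:[45,47] -> miss, prune
    N14 x:[44,47] y:[87/2,46] z:[37,112/3] -> miss, prune
  N6 x:[56,67] y:[36,103/2] z:[103/3,122/3] -> miss, prune
  N11 x:[35,52] y:[97/2,55] z:[38,140/3] -> miss, prune
  N15 x:[55,75] y:[75/2,101/2] z:[124/3,48] -> miss, prune

order=[0, 3, 1, 2, 10, 14, 6, 11, 15]  |boxes|=9  |leaves|=2  hit=P1

== RESULT ==
[0, 3, 1, 2, 10, 14, 6, 11, 15]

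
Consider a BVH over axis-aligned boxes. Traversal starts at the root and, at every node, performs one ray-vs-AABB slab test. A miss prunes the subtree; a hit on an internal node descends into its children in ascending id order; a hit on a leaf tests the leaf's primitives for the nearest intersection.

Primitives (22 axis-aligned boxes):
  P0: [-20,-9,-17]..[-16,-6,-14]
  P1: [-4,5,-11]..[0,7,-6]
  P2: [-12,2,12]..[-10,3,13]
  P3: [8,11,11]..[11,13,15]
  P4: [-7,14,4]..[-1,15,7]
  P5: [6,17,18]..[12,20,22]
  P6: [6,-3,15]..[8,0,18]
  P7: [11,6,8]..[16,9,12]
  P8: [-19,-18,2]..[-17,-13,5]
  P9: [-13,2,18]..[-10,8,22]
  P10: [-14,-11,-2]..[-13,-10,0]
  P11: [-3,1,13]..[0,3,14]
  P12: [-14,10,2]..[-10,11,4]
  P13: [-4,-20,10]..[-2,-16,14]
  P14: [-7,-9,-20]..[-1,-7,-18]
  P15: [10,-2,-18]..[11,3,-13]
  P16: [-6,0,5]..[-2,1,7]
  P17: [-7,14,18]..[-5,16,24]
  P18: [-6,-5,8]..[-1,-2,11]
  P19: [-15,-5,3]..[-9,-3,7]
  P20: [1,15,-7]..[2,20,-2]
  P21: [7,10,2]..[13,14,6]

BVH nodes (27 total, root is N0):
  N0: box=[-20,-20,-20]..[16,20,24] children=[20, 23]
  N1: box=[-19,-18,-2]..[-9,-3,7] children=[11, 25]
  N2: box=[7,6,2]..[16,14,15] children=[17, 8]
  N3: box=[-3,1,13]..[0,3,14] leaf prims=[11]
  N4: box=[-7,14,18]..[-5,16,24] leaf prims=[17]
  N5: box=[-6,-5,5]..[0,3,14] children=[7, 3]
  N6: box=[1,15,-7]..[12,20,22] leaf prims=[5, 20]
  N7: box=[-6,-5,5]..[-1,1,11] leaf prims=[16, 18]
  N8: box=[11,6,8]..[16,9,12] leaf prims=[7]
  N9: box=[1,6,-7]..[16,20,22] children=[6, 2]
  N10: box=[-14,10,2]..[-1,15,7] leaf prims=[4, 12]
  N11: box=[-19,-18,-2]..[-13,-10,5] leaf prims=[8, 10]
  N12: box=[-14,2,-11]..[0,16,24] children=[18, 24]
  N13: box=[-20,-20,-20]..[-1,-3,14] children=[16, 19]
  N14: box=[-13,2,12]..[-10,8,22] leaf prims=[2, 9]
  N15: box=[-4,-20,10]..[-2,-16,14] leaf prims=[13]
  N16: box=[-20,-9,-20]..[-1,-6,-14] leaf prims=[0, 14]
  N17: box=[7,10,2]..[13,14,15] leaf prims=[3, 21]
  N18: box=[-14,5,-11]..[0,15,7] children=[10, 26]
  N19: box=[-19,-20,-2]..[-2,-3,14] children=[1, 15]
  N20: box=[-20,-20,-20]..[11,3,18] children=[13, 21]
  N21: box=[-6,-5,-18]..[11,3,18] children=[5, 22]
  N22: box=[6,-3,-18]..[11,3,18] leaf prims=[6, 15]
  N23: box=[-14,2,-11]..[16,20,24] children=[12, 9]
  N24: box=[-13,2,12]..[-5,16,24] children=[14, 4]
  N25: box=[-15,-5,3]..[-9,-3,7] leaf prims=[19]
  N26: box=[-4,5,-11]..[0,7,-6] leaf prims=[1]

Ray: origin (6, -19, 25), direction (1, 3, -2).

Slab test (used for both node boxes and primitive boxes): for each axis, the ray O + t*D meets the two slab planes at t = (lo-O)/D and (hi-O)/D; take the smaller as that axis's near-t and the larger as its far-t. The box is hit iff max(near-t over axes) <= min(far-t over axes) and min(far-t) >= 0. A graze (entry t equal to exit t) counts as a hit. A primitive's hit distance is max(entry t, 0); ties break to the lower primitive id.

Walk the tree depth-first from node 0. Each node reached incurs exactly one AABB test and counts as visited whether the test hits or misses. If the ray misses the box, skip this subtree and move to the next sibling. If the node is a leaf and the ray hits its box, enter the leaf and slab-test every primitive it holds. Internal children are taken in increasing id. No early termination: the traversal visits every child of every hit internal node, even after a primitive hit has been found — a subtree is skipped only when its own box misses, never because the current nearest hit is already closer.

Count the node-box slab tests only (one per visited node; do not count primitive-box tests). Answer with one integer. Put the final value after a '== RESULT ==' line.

Traverse from the root:
N0 x:[-26,10] y:[-1/3,13] z:[1/2,45/2] -> hit [1/2,10], descend [20, 23]
  N20 x:[-26,5] y:[-1/3,22/3] z:[7/2,45/2] -> hit [7/2,5], descend [13, 21]
    N13 x:[-26,-7] y:[-1/3,16/3] z:[11/2,45/2] -> miss, prune
    N21 x:[-12,5] y:[14/3,22/3] z:[7/2,43/2] -> hit [14/3,5], descend [5, 22]
      N5 x:[-12,-6] y:[14/3,22/3] z:[11/2,10] -> miss, prune
      N22 x:[0,5] y:[16/3,22/3] z:[7/2,43/2] -> miss, prune
  N23 x:[-20,10] y:[7,13] z:[1/2,18] -> hit [7,10], descend [9, 12]
    N9 x:[-5,10] y:[25/3,13] z:[3/2,16] -> hit [25/3,10], descend [2, 6]
      N2 x:[1,10] y:[25/3,11] z:[5,23/2] -> hit [25/3,10], descend [8, 17]
        N8 x:[5,10] y:[25/3,28/3] z:[13/2,17/2] -> hit [25/3,17/2] leaf, test {P7@t=25/3}
        N17 x:[1,7] y:[29/3,11] z:[5,23/2] -> miss, prune
      N6 x:[-5,6] y:[34/3,13] z:[3/2,16] -> miss, prune
    N12 x:[-20,-6] y:[7,35/3] z:[1/2,18] -> miss, prune

order=[0, 20, 13, 21, 5, 22, 23, 9, 2, 8, 17, 6, 12]  |boxes|=13  |leaves|=1  hit=P7

== RESULT ==
13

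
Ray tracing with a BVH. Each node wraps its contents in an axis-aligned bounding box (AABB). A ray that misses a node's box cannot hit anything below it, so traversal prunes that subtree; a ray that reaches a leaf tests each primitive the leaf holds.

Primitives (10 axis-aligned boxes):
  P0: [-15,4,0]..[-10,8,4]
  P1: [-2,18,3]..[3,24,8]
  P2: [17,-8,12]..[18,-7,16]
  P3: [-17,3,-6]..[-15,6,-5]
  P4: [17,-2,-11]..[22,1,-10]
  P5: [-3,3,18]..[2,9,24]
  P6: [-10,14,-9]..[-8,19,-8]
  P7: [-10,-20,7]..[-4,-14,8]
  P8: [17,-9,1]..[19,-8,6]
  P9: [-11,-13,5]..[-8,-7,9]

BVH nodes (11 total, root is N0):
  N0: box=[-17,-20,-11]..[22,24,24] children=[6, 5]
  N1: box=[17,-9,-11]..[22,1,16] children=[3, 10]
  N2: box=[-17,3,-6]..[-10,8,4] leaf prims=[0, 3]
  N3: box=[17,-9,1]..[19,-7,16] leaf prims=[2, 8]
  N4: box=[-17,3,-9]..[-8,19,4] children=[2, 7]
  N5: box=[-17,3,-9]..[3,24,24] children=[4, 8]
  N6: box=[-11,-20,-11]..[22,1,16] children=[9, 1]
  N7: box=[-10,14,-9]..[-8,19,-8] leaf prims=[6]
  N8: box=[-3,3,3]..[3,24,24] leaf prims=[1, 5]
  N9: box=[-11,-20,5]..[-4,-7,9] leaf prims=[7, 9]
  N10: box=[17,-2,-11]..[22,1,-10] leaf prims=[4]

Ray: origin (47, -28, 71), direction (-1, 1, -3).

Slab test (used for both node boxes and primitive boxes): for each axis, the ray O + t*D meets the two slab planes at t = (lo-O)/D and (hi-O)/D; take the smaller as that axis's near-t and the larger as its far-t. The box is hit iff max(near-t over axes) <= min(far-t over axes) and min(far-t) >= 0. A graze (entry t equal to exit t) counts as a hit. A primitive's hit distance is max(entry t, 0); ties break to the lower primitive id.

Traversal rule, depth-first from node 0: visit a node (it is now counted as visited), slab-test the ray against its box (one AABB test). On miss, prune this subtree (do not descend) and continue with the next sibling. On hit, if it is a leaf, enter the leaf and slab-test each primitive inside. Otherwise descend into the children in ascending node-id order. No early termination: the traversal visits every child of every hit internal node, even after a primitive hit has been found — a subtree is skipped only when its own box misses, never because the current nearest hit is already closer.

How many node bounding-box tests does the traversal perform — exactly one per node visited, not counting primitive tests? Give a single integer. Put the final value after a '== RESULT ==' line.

Walk:
N0 x:[25,64] y:[8,52] z:[47/3,82/3] -> hit [25,82/3], descend [5, 6]
  N5 x:[44,64] y:[31,52] z:[47/3,80/3] -> miss, prune
  N6 x:[25,58] y:[8,29] z:[55/3,82/3] -> hit [25,82/3], descend [1, 9]
    N1 x:[25,30] y:[19,29] z:[55/3,82/3] -> hit [25,82/3], descend [3, 10]
      N3 x:[28,30] y:[19,21] z:[55/3,70/3] -> miss, prune
      N10 x:[25,30] y:[26,29] z:[27,82/3] -> hit [27,82/3] leaf, test {P4@t=27}
    N9 x:[51,58] y:[8,21] z:[62/3,22] -> miss, prune

Visited [0, 5, 6, 1, 3, 10, 9]. Tests: 7 box, 1 leaf. Nearest: P4.

== RESULT ==
7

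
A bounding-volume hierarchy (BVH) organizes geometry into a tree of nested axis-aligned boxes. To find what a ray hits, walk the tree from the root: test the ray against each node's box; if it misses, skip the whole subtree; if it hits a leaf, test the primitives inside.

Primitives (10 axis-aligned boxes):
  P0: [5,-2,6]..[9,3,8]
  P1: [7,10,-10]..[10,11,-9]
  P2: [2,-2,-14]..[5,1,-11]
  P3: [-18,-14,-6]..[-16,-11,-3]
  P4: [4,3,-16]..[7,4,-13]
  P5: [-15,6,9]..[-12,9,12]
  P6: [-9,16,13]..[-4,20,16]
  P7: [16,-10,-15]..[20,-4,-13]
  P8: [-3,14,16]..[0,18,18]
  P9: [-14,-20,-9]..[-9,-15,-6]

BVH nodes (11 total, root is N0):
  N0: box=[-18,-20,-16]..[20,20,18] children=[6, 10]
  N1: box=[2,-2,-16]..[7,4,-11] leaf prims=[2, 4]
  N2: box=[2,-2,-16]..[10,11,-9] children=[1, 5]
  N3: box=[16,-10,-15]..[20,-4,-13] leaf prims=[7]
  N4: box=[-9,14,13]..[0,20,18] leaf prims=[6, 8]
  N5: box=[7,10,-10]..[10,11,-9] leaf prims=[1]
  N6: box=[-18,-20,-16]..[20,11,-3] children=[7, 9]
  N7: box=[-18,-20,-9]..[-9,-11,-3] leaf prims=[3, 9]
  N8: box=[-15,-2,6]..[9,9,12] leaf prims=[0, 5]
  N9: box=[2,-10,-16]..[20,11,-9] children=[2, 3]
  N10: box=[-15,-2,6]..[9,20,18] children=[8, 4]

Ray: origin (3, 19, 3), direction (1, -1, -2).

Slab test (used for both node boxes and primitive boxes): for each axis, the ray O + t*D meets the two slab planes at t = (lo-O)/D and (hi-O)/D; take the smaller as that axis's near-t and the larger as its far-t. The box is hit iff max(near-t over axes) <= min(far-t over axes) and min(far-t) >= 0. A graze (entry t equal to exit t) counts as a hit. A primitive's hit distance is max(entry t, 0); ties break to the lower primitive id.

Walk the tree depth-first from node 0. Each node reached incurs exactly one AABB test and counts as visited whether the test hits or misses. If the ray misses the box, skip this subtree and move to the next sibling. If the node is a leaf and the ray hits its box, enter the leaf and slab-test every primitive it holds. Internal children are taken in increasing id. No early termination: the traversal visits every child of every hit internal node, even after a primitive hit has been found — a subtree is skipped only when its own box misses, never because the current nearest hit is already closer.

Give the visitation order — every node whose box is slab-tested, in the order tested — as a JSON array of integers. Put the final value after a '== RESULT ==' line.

Traverse from the root:
N0 x:[-21,17] y:[-1,39] z:[-15/2,19/2] -> hit [-1,19/2], descend [6, 10]
  N6 x:[-21,17] y:[8,39] z:[3,19/2] -> hit [8,19/2], descend [7, 9]
    N7 x:[-21,-12] y:[30,39] z:[3,6] -> miss, prune
    N9 x:[-1,17] y:[8,29] z:[6,19/2] -> hit [8,19/2], descend [2, 3]
      N2 x:[-1,7] y:[8,21] z:[6,19/2] -> miss, prune
      N3 x:[13,17] y:[23,29] z:[8,9] -> miss, prune
  N10 x:[-18,6] y:[-1,21] z:[-15/2,-3/2] -> miss, prune

Summary -> nodes [0, 6, 7, 9, 2, 3, 10]; box-tests=7; leaf-entries=0; first=miss

== RESULT ==
[0, 6, 7, 9, 2, 3, 10]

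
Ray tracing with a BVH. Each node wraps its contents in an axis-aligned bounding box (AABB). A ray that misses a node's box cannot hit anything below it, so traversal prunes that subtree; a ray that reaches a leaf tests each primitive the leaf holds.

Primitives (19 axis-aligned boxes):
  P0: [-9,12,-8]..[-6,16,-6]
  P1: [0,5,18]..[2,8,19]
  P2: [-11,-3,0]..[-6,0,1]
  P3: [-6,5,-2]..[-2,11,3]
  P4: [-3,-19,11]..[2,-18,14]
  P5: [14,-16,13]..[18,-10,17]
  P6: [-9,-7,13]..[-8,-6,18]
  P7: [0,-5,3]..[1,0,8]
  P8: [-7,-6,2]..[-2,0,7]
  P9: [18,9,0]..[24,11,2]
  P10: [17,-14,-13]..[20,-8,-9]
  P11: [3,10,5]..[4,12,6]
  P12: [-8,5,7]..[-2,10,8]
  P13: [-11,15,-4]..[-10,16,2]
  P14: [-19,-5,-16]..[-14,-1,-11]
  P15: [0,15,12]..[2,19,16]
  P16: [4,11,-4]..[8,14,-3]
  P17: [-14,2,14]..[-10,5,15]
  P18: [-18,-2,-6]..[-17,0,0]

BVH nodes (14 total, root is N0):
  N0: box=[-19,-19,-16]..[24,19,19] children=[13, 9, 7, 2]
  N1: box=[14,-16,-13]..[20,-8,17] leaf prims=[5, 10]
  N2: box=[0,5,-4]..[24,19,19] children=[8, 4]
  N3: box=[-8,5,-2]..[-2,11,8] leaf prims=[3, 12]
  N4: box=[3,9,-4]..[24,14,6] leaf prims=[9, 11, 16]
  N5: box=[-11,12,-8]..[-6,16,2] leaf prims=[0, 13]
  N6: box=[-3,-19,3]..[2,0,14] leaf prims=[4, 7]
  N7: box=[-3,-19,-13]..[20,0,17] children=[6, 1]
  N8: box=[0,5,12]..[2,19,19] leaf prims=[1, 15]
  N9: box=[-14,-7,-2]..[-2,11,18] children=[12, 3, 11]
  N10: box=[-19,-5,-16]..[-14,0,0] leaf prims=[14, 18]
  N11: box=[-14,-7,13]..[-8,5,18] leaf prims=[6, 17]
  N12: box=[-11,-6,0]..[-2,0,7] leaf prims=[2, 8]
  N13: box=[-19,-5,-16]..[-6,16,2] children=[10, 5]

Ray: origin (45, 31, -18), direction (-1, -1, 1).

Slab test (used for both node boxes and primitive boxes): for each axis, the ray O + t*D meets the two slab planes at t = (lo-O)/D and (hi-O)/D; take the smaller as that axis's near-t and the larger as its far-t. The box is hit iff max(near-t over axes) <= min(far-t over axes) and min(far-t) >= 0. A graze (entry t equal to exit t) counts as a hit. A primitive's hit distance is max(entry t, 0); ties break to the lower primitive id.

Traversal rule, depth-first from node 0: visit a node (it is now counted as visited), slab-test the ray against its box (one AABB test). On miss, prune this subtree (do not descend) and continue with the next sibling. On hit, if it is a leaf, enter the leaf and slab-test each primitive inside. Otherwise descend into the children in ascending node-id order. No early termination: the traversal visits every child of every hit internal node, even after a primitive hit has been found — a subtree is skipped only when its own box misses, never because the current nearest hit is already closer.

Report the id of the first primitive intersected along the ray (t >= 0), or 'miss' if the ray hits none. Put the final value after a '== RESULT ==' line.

Walk:
N0 x:[21,64] y:[12,50] z:[2,37] -> hit [21,37], descend [2, 7, 9, 13]
  N2 x:[21,45] y:[12,26] z:[14,37] -> hit [21,26], descend [4, 8]
    N4 x:[21,42] y:[17,22] z:[14,24] -> hit [21,22] leaf, test {P9(miss), P11(miss), P16(miss)}
    N8 x:[43,45] y:[12,26] z:[30,37] -> miss, prune
  N7 x:[25,48] y:[31,50] z:[5,35] -> hit [31,35], descend [1, 6]
    N1 x:[25,31] y:[39,47] z:[5,35] -> miss, prune
    N6 x:[43,48] y:[31,50] z:[21,32] -> miss, prune
  N9 x:[47,59] y:[20,38] z:[16,36] -> miss, prune
  N13 x:[51,64] y:[15,36] z:[2,20] -> miss, prune

9 AABB tests over nodes [0, 2, 4, 8, 7, 1, 6, 9, 13]; 1 leaf entered; closest miss.

== RESULT ==
miss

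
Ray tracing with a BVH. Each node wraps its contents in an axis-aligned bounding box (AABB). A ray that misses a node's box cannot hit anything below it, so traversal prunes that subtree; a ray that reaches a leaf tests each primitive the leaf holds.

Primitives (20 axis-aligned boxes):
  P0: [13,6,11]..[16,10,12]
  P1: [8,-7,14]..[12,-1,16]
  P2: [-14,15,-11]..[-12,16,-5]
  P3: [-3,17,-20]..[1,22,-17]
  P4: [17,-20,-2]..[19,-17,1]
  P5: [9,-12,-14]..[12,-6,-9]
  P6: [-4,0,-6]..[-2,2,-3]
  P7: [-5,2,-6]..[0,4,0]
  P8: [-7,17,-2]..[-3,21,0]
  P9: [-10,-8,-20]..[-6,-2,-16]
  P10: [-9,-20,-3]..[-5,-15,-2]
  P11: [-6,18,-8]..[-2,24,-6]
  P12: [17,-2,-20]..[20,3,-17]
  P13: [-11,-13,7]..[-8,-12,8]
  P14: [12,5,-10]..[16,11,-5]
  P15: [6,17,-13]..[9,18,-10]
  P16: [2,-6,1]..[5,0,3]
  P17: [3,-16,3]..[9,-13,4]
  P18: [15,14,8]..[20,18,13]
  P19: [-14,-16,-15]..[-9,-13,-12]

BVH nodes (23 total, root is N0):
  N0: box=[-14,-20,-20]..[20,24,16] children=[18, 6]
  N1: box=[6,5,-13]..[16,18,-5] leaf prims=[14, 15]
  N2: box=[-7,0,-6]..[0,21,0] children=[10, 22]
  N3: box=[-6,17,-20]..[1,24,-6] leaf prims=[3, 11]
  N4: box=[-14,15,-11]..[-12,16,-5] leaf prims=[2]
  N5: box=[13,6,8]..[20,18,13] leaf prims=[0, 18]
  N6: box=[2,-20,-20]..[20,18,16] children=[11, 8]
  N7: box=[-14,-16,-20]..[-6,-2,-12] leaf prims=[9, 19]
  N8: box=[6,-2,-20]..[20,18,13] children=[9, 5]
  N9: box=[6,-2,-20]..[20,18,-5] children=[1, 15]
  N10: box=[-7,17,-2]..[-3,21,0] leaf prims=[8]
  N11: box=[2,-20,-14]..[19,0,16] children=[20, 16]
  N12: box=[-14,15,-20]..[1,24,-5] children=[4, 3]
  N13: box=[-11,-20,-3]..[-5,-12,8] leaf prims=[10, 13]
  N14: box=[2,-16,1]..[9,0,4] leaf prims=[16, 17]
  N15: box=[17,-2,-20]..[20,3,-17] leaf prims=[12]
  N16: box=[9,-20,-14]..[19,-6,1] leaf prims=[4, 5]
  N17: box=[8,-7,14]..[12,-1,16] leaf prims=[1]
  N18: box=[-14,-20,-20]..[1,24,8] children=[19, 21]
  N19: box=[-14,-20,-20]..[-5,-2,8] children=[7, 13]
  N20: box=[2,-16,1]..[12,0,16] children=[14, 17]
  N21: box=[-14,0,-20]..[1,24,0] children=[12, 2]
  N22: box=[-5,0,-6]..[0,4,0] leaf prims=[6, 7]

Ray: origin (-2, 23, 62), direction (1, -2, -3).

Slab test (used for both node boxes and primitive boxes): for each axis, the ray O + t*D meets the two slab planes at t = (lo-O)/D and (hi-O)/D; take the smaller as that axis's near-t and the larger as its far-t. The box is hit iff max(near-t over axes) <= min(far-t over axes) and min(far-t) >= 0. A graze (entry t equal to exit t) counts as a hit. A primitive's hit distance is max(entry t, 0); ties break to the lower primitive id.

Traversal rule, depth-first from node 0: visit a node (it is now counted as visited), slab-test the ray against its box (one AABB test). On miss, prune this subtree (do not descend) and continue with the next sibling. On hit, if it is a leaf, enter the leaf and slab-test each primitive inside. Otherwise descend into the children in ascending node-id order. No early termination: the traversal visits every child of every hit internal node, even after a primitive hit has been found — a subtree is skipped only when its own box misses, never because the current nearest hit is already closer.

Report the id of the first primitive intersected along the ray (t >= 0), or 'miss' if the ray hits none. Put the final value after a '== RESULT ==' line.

Walk:
N0 x:[-12,22] y:[-1/2,43/2] z:[46/3,82/3] -> hit [46/3,43/2], descend [6, 18]
  N6 x:[4,22] y:[5/2,43/2] z:[46/3,82/3] -> hit [46/3,43/2], descend [8, 11]
    N8 x:[8,22] y:[5/2,25/2] z:[49/3,82/3] -> miss, prune
    N11 x:[4,21] y:[23/2,43/2] z:[46/3,76/3] -> hit [46/3,21], descend [16, 20]
      N16 x:[11,21] y:[29/2,43/2] z:[61/3,76/3] -> hit [61/3,21] leaf, test {P4@t=61/3, P5(miss)}
      N20 x:[4,14] y:[23/2,39/2] z:[46/3,61/3] -> miss, prune
  N18 x:[-12,3] y:[-1/2,43/2] z:[18,82/3] -> miss, prune

order=[0, 6, 8, 11, 16, 20, 18]  |boxes|=7  |leaves|=1  hit=P4

== RESULT ==
4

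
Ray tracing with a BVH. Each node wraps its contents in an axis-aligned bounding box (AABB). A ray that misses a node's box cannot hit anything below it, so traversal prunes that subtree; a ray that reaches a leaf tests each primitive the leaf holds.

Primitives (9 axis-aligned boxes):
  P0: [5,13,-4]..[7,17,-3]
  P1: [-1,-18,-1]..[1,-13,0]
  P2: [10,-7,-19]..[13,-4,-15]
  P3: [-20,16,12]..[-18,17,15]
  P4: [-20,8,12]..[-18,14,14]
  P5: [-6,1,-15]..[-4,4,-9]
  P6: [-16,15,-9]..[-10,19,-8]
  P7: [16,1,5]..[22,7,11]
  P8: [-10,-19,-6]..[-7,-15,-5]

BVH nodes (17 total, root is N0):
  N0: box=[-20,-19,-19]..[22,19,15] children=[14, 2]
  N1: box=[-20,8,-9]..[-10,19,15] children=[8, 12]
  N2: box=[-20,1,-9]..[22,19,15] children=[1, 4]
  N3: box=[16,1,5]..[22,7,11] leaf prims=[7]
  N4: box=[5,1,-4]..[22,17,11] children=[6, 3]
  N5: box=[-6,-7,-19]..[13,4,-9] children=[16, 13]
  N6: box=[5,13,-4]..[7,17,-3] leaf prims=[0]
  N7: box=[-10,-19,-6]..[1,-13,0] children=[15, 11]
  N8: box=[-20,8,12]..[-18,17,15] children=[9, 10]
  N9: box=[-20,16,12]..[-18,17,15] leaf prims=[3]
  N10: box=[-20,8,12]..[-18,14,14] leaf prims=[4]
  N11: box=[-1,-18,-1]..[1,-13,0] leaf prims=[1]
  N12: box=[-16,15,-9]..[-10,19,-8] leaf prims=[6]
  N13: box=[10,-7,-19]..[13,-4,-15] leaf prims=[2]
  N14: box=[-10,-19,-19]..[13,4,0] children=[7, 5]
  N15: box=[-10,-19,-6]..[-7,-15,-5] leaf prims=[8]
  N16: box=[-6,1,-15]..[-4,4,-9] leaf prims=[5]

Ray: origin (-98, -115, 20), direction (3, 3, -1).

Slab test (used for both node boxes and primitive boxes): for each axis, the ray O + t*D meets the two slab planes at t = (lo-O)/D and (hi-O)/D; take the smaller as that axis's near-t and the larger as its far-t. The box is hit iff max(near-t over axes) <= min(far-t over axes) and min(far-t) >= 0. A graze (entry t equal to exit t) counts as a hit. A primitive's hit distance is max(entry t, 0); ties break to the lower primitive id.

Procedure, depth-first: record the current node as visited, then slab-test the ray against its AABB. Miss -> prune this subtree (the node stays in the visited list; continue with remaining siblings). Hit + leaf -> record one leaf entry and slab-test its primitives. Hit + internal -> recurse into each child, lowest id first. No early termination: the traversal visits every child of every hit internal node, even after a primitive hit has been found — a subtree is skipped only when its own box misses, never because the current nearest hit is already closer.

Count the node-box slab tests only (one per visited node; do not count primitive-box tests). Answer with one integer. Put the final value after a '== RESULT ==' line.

Walk:
N0 x:[26,40] y:[32,134/3] z:[5,39] -> hit [32,39], descend [2, 14]
  N2 x:[26,40] y:[116/3,134/3] z:[5,29] -> miss, prune
  N14 x:[88/3,37] y:[32,119/3] z:[20,39] -> hit [32,37], descend [5, 7]
    N5 x:[92/3,37] y:[36,119/3] z:[29,39] -> hit [36,37], descend [13, 16]
      N13 x:[36,37] y:[36,37] z:[35,39] -> hit [36,37] leaf, test {P2@t=36}
      N16 x:[92/3,94/3] y:[116/3,119/3] z:[29,35] -> miss, prune
    N7 x:[88/3,33] y:[32,34] z:[20,26] -> miss, prune

order=[0, 2, 14, 5, 13, 16, 7]  |boxes|=7  |leaves|=1  hit=P2

== RESULT ==
7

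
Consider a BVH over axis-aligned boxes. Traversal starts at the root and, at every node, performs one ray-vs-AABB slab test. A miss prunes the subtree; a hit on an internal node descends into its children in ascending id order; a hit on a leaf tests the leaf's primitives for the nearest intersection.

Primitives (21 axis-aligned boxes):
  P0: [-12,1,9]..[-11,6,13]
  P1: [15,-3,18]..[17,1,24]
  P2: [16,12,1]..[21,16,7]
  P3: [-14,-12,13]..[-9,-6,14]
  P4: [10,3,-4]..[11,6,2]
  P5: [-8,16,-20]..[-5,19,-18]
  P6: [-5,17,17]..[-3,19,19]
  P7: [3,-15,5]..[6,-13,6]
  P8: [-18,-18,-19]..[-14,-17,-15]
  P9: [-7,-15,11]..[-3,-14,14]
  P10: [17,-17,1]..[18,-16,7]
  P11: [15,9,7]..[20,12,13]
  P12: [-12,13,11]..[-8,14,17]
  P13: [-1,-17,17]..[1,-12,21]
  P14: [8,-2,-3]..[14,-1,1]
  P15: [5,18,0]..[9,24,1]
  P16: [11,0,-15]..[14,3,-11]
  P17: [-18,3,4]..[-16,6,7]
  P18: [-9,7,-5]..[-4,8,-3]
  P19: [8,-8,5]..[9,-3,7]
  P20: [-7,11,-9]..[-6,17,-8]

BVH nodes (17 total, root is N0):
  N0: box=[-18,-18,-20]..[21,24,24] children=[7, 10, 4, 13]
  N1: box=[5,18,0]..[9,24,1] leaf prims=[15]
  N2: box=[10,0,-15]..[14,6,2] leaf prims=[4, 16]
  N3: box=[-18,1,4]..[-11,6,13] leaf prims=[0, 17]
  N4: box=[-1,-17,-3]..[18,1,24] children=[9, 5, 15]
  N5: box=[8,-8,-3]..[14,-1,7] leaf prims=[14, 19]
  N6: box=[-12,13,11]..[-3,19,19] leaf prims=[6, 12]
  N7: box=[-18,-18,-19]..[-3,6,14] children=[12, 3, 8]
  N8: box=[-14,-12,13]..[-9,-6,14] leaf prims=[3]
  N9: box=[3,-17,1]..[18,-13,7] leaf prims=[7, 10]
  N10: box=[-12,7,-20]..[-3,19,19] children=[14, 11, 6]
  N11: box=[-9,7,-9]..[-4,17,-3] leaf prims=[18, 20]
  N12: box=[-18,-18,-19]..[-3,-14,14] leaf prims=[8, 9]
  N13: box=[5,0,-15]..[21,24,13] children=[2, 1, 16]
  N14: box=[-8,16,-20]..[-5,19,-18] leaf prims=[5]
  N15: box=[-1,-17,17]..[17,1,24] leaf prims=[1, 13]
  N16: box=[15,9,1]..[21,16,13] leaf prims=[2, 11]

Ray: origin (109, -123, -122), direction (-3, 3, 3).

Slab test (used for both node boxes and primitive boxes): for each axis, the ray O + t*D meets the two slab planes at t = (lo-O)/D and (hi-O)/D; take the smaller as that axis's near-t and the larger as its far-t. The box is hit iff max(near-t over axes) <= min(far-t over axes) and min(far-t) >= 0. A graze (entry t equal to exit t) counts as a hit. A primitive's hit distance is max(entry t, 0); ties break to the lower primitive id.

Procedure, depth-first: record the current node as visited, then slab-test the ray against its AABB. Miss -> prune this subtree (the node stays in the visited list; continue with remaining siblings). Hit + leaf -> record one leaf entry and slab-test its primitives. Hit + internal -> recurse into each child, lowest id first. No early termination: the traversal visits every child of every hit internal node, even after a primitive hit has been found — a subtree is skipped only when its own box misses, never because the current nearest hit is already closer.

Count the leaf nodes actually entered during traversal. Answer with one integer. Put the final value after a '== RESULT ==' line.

Traverse from the root:
N0 x:[88/3,127/3] y:[35,49] z:[34,146/3] -> hit [35,127/3], descend [4, 7, 10, 13]
  N4 x:[91/3,110/3] y:[106/3,124/3] z:[119/3,146/3] -> miss, prune
  N7 x:[112/3,127/3] y:[35,43] z:[103/3,136/3] -> hit [112/3,127/3], descend [3, 8, 12]
    N3 x:[40,127/3] y:[124/3,43] z:[42,45] -> hit [42,127/3] leaf, test {P0(miss), P17@t=42}
    N8 x:[118/3,41] y:[37,39] z:[45,136/3] -> miss, prune
    N12 x:[112/3,127/3] y:[35,109/3] z:[103/3,136/3] -> miss, prune
  N10 x:[112/3,121/3] y:[130/3,142/3] z:[34,47] -> miss, prune
  N13 x:[88/3,104/3] y:[41,49] z:[107/3,45] -> miss, prune

Visited [0, 4, 7, 3, 8, 12, 10, 13]. Tests: 8 box, 1 leaf. Nearest: P17.

== RESULT ==
1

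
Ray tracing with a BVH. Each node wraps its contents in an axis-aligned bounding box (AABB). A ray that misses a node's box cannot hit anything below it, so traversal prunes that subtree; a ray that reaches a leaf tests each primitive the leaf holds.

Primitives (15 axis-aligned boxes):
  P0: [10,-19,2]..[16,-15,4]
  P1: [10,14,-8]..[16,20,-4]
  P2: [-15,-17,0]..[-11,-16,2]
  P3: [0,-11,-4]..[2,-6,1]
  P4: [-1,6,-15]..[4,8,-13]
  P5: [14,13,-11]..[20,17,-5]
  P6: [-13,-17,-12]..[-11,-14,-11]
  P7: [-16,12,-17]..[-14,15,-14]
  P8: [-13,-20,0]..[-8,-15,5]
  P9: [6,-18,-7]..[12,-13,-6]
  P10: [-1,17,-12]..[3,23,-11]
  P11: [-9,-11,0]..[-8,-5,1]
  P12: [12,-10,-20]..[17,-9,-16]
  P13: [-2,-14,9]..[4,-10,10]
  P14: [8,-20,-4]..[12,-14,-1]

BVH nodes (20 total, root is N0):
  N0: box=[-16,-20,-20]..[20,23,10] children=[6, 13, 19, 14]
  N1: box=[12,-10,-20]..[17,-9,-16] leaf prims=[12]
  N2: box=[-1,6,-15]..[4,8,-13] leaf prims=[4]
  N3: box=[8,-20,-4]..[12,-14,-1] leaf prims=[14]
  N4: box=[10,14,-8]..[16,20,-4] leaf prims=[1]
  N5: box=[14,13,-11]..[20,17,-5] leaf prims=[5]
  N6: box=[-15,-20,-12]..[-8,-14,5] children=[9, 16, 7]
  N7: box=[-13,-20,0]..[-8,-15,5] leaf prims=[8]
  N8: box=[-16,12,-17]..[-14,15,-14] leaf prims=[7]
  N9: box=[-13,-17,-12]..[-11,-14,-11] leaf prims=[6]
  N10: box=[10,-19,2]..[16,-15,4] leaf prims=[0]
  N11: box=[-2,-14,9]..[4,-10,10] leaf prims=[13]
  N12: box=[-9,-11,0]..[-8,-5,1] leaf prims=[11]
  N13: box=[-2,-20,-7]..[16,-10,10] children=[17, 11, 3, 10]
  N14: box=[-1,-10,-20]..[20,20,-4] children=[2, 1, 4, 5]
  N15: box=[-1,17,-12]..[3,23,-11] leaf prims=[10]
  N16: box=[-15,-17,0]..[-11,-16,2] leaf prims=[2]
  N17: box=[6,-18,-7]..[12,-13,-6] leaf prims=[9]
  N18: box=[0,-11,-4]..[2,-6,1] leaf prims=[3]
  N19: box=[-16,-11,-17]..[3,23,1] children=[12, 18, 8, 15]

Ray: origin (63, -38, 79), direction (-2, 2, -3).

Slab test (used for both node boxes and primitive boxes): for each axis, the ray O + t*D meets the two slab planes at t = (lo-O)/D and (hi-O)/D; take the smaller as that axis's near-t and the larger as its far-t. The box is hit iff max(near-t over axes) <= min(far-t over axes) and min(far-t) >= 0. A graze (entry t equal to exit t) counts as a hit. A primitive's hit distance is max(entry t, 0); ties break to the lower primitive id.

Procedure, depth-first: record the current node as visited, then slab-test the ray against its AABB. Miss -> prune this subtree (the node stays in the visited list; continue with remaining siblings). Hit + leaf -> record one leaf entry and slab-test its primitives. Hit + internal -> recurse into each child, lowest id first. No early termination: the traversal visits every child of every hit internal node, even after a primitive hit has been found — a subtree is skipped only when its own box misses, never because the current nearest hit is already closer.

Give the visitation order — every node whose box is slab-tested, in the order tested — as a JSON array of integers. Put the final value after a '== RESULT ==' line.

Traverse from the root:
N0 x:[43/2,79/2] y:[9,61/2] z:[23,33] -> hit [23,61/2], descend [6, 13, 14, 19]
  N6 x:[71/2,39] y:[9,12] z:[74/3,91/3] -> miss, prune
  N13 x:[47/2,65/2] y:[9,14] z:[23,86/3] -> miss, prune
  N14 x:[43/2,32] y:[14,29] z:[83/3,33] -> hit [83/3,29], descend [1, 2, 4, 5]
    N1 x:[23,51/2] y:[14,29/2] z:[95/3,33] -> miss, prune
    N2 x:[59/2,32] y:[22,23] z:[92/3,94/3] -> miss, prune
    N4 x:[47/2,53/2] y:[26,29] z:[83/3,29] -> miss, prune
    N5 x:[43/2,49/2] y:[51/2,55/2] z:[28,30] -> miss, prune
  N19 x:[30,79/2] y:[27/2,61/2] z:[26,32] -> hit [30,61/2], descend [8, 12, 15, 18]
    N8 x:[77/2,79/2] y:[25,53/2] z:[31,32] -> miss, prune
    N12 x:[71/2,36] y:[27/2,33/2] z:[26,79/3] -> miss, prune
    N15 x:[30,32] y:[55/2,61/2] z:[30,91/3] -> hit [30,91/3] leaf, test {P10@t=30}
    N18 x:[61/2,63/2] y:[27/2,16] z:[26,83/3] -> miss, prune

13 AABB tests over nodes [0, 6, 13, 14, 1, 2, 4, 5, 19, 8, 12, 15, 18]; 1 leaf entered; closest P10.

== RESULT ==
[0, 6, 13, 14, 1, 2, 4, 5, 19, 8, 12, 15, 18]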